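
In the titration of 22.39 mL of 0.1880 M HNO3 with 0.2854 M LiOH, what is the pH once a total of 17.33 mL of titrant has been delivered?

12.27

n(acid) = 0.1880 x 0.02239 = 0.004209 mol; n(LiOH) added = 0.2854 x 0.01733 = 0.004946 mol.
Base is in excess by 0.004946 - 0.004209 = 0.0007367 mol in a total volume of 0.03972 L.
[OH^-] = 0.0007367/0.03972 = 0.01855 M, so pOH = 1.73 and pH = 14.00 - 1.73 = 12.27.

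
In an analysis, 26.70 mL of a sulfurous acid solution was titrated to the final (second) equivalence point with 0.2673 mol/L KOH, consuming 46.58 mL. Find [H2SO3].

n(KOH) = 0.2673 x 0.04658 = 0.01245 mol.
At the final (second) equivalence point, 2 mol OH^- react per mol H2SO3, so n(H2SO3) = 0.01245 / 2 = 0.006225 mol.
[H2SO3] = 0.006225 / 0.02670 L = 0.233 M.

0.233 M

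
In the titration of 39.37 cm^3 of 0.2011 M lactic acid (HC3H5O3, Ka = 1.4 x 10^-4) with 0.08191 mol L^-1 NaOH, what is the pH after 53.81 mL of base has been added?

Initial n(HC3H5O3) = 0.2011 x 0.03937 = 0.007917 mol.
n(NaOH) added = 0.08191 x 0.05381 = 0.004408 mol, converting that many moles of HC3H5O3 to C3H5O3-.
Remaining n(HC3H5O3) = 0.003510 mol; n(C3H5O3-) = 0.004408 mol.
By Henderson-Hasselbalch, pH = pKa + log([A^-]/[HA]) = 3.85 + log(0.004408/0.003510) = 3.85 + (+0.10) = 3.95.

3.95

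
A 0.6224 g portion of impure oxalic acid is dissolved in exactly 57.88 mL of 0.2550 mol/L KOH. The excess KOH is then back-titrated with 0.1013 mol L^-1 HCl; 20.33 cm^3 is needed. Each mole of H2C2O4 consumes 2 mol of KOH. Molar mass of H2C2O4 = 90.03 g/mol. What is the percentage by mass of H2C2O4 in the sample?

Total n(KOH) added = 0.2550 x 0.05788 = 0.01476 mol.
n(HCl) used = 0.1013 x 0.02033 = 0.002059 mol, which equals the excess n(KOH).
So n(KOH) consumed by the sample = 0.01476 - 0.002059 = 0.01270 mol.
n(H2C2O4) = 0.01270 / 2 = 0.006350 mol.
mass H2C2O4 = 0.006350 x 90.03 = 0.5717 g, so %H2C2O4 = 0.5717/0.6224 x 100 = 91.9%.

91.9%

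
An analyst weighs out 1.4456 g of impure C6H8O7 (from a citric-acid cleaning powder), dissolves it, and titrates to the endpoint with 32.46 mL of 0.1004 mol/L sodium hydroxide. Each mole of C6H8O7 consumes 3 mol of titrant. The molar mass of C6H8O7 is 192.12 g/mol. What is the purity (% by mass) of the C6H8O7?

n(NaOH) = 0.1004 x 0.03246 = 0.003259 mol.
n(C6H8O7) = 0.003259 / 3 = 0.001086 mol.
mass of C6H8O7 = 0.001086 x 192.12 = 0.2087 g.
% purity = 0.2087 / 1.4456 x 100 = 14.4%.

14.4%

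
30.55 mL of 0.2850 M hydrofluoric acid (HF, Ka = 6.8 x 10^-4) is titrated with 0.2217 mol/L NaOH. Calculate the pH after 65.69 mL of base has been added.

12.78

n(acid) = 0.2850 x 0.03055 = 0.008707 mol; n(NaOH) added = 0.2217 x 0.06569 = 0.01456 mol.
Base is in excess by 0.01456 - 0.008707 = 0.005857 mol in a total volume of 0.09624 L.
[OH^-] = 0.005857/0.09624 = 0.06086 M, so pOH = 1.22 and pH = 14.00 - 1.22 = 12.78.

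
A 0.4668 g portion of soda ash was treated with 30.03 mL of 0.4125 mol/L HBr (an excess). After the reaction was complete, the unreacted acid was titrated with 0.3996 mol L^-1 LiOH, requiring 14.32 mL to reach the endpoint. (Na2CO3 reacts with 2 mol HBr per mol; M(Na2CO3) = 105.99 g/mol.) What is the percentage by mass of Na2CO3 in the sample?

Total n(HBr) added = 0.4125 x 0.03003 = 0.01239 mol.
n(LiOH) used = 0.3996 x 0.01432 = 0.005722 mol, which equals the excess n(HBr).
So n(HBr) consumed by the sample = 0.01239 - 0.005722 = 0.006665 mol.
n(Na2CO3) = 0.006665 / 2 = 0.003333 mol.
mass Na2CO3 = 0.003333 x 105.99 = 0.3532 g, so %Na2CO3 = 0.3532/0.4668 x 100 = 75.7%.

75.7%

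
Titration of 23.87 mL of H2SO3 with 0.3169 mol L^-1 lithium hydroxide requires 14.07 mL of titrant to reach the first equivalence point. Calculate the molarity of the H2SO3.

n(LiOH) = 0.3169 x 0.01407 = 0.004459 mol.
At the first equivalence point, 1 mol OH^- react per mol H2SO3, so n(H2SO3) = 0.004459 / 1 = 0.004459 mol.
[H2SO3] = 0.004459 / 0.02387 L = 0.187 M.

0.187 M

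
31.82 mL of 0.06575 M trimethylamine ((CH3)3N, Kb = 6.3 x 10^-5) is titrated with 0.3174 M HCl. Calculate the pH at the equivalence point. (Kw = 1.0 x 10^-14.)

n((CH3)3N) = 0.06575 x 0.03182 = 0.002092 mol; V(HCl) at equivalence = 0.002092/0.3174 = 0.006592 L.
At equivalence the base is fully converted to (CH3)3NH+; total volume = 0.03841 L, so [(CH3)3NH+] = 0.002092/0.03841 = 0.05447 M.
Ka((CH3)3NH+) = Kw/Kb = 1.0e-14 / 6.3 x 10^-5 = 1.59e-10.
[H^+] = sqrt(Ka x [(CH3)3NH+]) = sqrt(1.59e-10 x 0.05447) = 2.94e-6 M.
pH = -log(2.94e-6) = 5.53.

5.53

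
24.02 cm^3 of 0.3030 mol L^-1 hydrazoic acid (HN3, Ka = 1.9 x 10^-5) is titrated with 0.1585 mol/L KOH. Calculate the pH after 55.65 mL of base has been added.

12.29

n(acid) = 0.3030 x 0.02402 = 0.007278 mol; n(KOH) added = 0.1585 x 0.05565 = 0.008821 mol.
Base is in excess by 0.008821 - 0.007278 = 0.001542 mol in a total volume of 0.07967 L.
[OH^-] = 0.001542/0.07967 = 0.01936 M, so pOH = 1.71 and pH = 14.00 - 1.71 = 12.29.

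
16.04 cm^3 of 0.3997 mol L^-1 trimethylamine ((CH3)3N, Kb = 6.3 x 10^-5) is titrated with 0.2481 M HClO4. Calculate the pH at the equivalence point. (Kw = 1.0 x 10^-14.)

n((CH3)3N) = 0.3997 x 0.01604 = 0.006411 mol; V(HClO4) at equivalence = 0.006411/0.2481 = 0.02584 L.
At equivalence the base is fully converted to (CH3)3NH+; total volume = 0.04188 L, so [(CH3)3NH+] = 0.006411/0.04188 = 0.1531 M.
Ka((CH3)3NH+) = Kw/Kb = 1.0e-14 / 6.3 x 10^-5 = 1.59e-10.
[H^+] = sqrt(Ka x [(CH3)3NH+]) = sqrt(1.59e-10 x 0.1531) = 4.93e-6 M.
pH = -log(4.93e-6) = 5.31.

5.31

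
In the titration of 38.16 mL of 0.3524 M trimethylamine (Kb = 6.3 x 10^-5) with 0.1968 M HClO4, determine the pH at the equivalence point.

n((CH3)3N) = 0.3524 x 0.03816 = 0.01345 mol; V(HClO4) at equivalence = 0.01345/0.1968 = 0.06833 L.
At equivalence the base is fully converted to (CH3)3NH+; total volume = 0.1065 L, so [(CH3)3NH+] = 0.01345/0.1065 = 0.1263 M.
Ka((CH3)3NH+) = Kw/Kb = 1.0e-14 / 6.3 x 10^-5 = 1.59e-10.
[H^+] = sqrt(Ka x [(CH3)3NH+]) = sqrt(1.59e-10 x 0.1263) = 4.48e-6 M.
pH = -log(4.48e-6) = 5.35.

5.35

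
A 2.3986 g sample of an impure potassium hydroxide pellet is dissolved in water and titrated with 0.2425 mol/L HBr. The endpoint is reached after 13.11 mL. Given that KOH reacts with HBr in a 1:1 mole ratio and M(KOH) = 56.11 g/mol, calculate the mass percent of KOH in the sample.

7.44%

n(HBr) = 0.2425 x 0.01311 = 0.003179 mol.
n(KOH) = 0.003179 / 1 = 0.003179 mol.
mass of KOH = 0.003179 x 56.11 = 0.1784 g.
% purity = 0.1784 / 2.3986 x 100 = 7.44%.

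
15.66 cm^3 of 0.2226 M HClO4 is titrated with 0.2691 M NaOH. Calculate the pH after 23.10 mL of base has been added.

12.85

n(acid) = 0.2226 x 0.01566 = 0.003486 mol; n(NaOH) added = 0.2691 x 0.02310 = 0.006216 mol.
Base is in excess by 0.006216 - 0.003486 = 0.002730 mol in a total volume of 0.03876 L.
[OH^-] = 0.002730/0.03876 = 0.07044 M, so pOH = 1.15 and pH = 14.00 - 1.15 = 12.85.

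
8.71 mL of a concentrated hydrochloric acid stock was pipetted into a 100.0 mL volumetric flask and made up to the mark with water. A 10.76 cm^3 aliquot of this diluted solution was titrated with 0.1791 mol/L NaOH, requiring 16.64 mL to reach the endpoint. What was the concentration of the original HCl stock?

n(NaOH) = 0.1791 x 0.01664 = 0.002980 mol.
n(HCl) in the aliquot = 0.002980 mol.
[diluted HCl] = 0.002980 / 0.01076 = 0.2770 M.
Dilution factor = 100.0/8.710 = 11.48, so [stock] = 0.2770 x 11.48 = 3.18 M.

3.18 M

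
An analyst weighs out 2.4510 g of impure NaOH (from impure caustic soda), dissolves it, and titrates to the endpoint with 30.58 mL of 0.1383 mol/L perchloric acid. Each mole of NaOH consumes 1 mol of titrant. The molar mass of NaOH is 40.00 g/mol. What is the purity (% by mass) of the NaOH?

6.90%

n(HClO4) = 0.1383 x 0.03058 = 0.004229 mol.
n(NaOH) = 0.004229 / 1 = 0.004229 mol.
mass of NaOH = 0.004229 x 40.00 = 0.1692 g.
% purity = 0.1692 / 2.4510 x 100 = 6.90%.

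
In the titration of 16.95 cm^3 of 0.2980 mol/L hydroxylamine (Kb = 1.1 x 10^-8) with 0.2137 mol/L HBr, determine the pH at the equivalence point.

n(NH2OH) = 0.2980 x 0.01695 = 0.005051 mol; V(HBr) at equivalence = 0.005051/0.2137 = 0.02364 L.
At equivalence the base is fully converted to NH3OH+; total volume = 0.04059 L, so [NH3OH+] = 0.005051/0.04059 = 0.1245 M.
Ka(NH3OH+) = Kw/Kb = 1.0e-14 / 1.1 x 10^-8 = 9.09e-7.
[H^+] = sqrt(Ka x [NH3OH+]) = sqrt(9.09e-7 x 0.1245) = 0.000336 M.
pH = -log(0.000336) = 3.47.

3.47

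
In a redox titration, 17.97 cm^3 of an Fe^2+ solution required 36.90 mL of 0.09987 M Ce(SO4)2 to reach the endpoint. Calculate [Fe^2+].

n(Ce(SO4)2) = 0.09987 x 0.03690 = 0.003685 mol.
From the balanced equation, 1 mol Ce(SO4)2 reacts with 1 mol Fe^2+, so n(Fe^2+) = 0.003685 x 1/1 = 0.003685 mol.
[Fe^2+] = 0.003685 / 0.01797 L = 0.205 M.

0.205 M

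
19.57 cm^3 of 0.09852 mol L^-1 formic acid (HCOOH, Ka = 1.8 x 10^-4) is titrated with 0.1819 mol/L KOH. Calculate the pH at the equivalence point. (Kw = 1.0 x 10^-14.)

8.28

n(HCOOH) = 0.09852 x 0.01957 = 0.001928 mol; V(KOH) at equivalence = 0.001928/0.1819 = 0.01060 L.
At equivalence all the acid is converted to HCOO-; total volume = 0.01957 + 0.01060 = 0.03017 L, so [HCOO-] = 0.001928/0.03017 = 0.06391 M.
Kb = Kw/Ka = 1.0e-14 / 1.8 x 10^-4 = 5.56e-11.
[OH^-] = sqrt(Kb x [HCOO-]) = sqrt(5.56e-11 x 0.06391) = 1.88e-6 M.
pOH = 5.72, so pH = 14.00 - 5.72 = 8.28.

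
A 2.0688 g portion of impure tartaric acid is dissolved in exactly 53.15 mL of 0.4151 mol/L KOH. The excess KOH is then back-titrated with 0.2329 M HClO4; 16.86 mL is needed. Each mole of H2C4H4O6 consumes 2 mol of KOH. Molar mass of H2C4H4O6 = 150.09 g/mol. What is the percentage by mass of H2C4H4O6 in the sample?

65.8%

Total n(KOH) added = 0.4151 x 0.05315 = 0.02206 mol.
n(HClO4) used = 0.2329 x 0.01686 = 0.003927 mol, which equals the excess n(KOH).
So n(KOH) consumed by the sample = 0.02206 - 0.003927 = 0.01814 mol.
n(H2C4H4O6) = 0.01814 / 2 = 0.009068 mol.
mass H2C4H4O6 = 0.009068 x 150.09 = 1.361 g, so %H2C4H4O6 = 1.361/2.0688 x 100 = 65.8%.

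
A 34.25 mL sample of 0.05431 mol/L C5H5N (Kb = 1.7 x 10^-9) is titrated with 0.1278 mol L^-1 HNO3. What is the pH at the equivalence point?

3.32

n(C5H5N) = 0.05431 x 0.03425 = 0.001860 mol; V(HNO3) at equivalence = 0.001860/0.1278 = 0.01455 L.
At equivalence the base is fully converted to C5H5NH+; total volume = 0.04880 L, so [C5H5NH+] = 0.001860/0.04880 = 0.03811 M.
Ka(C5H5NH+) = Kw/Kb = 1.0e-14 / 1.7 x 10^-9 = 5.88e-6.
[H^+] = sqrt(Ka x [C5H5NH+]) = sqrt(5.88e-6 x 0.03811) = 0.000473 M.
pH = -log(0.000473) = 3.32.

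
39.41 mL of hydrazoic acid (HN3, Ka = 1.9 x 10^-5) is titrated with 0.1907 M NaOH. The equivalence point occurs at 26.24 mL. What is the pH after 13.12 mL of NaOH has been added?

4.72

13.12 mL is exactly half the equivalence volume (26.24/2), i.e. the half-equivalence point.
There, n(HA) = n(A^-), so pH = pKa = -log(1.9 x 10^-5) = 4.72.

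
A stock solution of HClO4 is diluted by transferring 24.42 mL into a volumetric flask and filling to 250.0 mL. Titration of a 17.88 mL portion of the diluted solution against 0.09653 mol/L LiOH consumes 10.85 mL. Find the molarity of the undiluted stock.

n(LiOH) = 0.09653 x 0.01085 = 0.001047 mol.
n(HClO4) in the aliquot = 0.001047 mol.
[diluted HClO4] = 0.001047 / 0.01788 = 0.05858 M.
Dilution factor = 250.0/24.42 = 10.24, so [stock] = 0.05858 x 10.24 = 0.600 M.

0.600 M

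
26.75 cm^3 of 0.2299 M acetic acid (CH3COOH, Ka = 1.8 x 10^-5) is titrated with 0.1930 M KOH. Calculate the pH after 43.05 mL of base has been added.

n(acid) = 0.2299 x 0.02675 = 0.006150 mol; n(KOH) added = 0.1930 x 0.04305 = 0.008309 mol.
Base is in excess by 0.008309 - 0.006150 = 0.002159 mol in a total volume of 0.06980 L.
[OH^-] = 0.002159/0.06980 = 0.03093 M, so pOH = 1.51 and pH = 14.00 - 1.51 = 12.49.

12.49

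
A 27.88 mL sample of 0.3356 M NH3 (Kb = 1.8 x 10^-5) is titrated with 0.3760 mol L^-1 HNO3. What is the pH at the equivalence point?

5.00

n(NH3) = 0.3356 x 0.02788 = 0.009357 mol; V(HNO3) at equivalence = 0.009357/0.3760 = 0.02488 L.
At equivalence the base is fully converted to NH4+; total volume = 0.05276 L, so [NH4+] = 0.009357/0.05276 = 0.1773 M.
Ka(NH4+) = Kw/Kb = 1.0e-14 / 1.8 x 10^-5 = 5.56e-10.
[H^+] = sqrt(Ka x [NH4+]) = sqrt(5.56e-10 x 0.1773) = 9.93e-6 M.
pH = -log(9.93e-6) = 5.00.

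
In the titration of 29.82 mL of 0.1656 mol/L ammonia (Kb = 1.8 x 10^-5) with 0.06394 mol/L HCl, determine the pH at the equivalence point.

n(NH3) = 0.1656 x 0.02982 = 0.004938 mol; V(HCl) at equivalence = 0.004938/0.06394 = 0.07723 L.
At equivalence the base is fully converted to NH4+; total volume = 0.1071 L, so [NH4+] = 0.004938/0.1071 = 0.04613 M.
Ka(NH4+) = Kw/Kb = 1.0e-14 / 1.8 x 10^-5 = 5.56e-10.
[H^+] = sqrt(Ka x [NH4+]) = sqrt(5.56e-10 x 0.04613) = 5.06e-6 M.
pH = -log(5.06e-6) = 5.30.

5.30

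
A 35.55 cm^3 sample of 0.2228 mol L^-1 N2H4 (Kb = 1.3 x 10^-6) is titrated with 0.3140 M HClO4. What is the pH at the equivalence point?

4.50

n(N2H4) = 0.2228 x 0.03555 = 0.007921 mol; V(HClO4) at equivalence = 0.007921/0.3140 = 0.02522 L.
At equivalence the base is fully converted to N2H5+; total volume = 0.06077 L, so [N2H5+] = 0.007921/0.06077 = 0.1303 M.
Ka(N2H5+) = Kw/Kb = 1.0e-14 / 1.3 x 10^-6 = 7.69e-9.
[H^+] = sqrt(Ka x [N2H5+]) = sqrt(7.69e-9 x 0.1303) = 3.17e-5 M.
pH = -log(3.17e-5) = 4.50.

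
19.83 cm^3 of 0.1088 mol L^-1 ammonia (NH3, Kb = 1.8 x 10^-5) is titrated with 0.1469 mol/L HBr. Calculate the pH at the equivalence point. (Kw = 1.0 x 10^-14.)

5.23

n(NH3) = 0.1088 x 0.01983 = 0.002158 mol; V(HBr) at equivalence = 0.002158/0.1469 = 0.01469 L.
At equivalence the base is fully converted to NH4+; total volume = 0.03452 L, so [NH4+] = 0.002158/0.03452 = 0.06251 M.
Ka(NH4+) = Kw/Kb = 1.0e-14 / 1.8 x 10^-5 = 5.56e-10.
[H^+] = sqrt(Ka x [NH4+]) = sqrt(5.56e-10 x 0.06251) = 5.89e-6 M.
pH = -log(5.89e-6) = 5.23.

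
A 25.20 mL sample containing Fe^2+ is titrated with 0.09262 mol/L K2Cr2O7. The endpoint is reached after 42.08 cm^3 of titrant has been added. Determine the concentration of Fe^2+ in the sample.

n(K2Cr2O7) = 0.09262 x 0.04208 = 0.003897 mol.
From the balanced equation, 1 mol K2Cr2O7 reacts with 6 mol Fe^2+, so n(Fe^2+) = 0.003897 x 6/1 = 0.02338 mol.
[Fe^2+] = 0.02338 / 0.02520 L = 0.928 M.

0.928 M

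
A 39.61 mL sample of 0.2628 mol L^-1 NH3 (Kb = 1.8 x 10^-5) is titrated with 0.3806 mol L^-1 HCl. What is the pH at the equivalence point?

n(NH3) = 0.2628 x 0.03961 = 0.01041 mol; V(HCl) at equivalence = 0.01041/0.3806 = 0.02735 L.
At equivalence the base is fully converted to NH4+; total volume = 0.06696 L, so [NH4+] = 0.01041/0.06696 = 0.1555 M.
Ka(NH4+) = Kw/Kb = 1.0e-14 / 1.8 x 10^-5 = 5.56e-10.
[H^+] = sqrt(Ka x [NH4+]) = sqrt(5.56e-10 x 0.1555) = 9.29e-6 M.
pH = -log(9.29e-6) = 5.03.

5.03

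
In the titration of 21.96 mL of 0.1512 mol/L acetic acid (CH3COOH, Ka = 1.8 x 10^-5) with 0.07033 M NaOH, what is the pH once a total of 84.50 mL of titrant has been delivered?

n(acid) = 0.1512 x 0.02196 = 0.003320 mol; n(NaOH) added = 0.07033 x 0.08450 = 0.005943 mol.
Base is in excess by 0.005943 - 0.003320 = 0.002623 mol in a total volume of 0.1065 L.
[OH^-] = 0.002623/0.1065 = 0.02463 M, so pOH = 1.61 and pH = 14.00 - 1.61 = 12.39.

12.39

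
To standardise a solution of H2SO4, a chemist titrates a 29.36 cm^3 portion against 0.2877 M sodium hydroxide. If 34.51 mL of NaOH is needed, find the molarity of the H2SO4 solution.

n(NaOH) delivered = 0.2877 x 0.03451 = 0.009929 mol.
The reaction is 1 H2SO4 + 2 NaOH, so n(H2SO4) = 0.009929 x 1/2 = 0.004964 mol.
[H2SO4] = 0.004964 mol / 0.02936 L = 0.169 M.

0.169 M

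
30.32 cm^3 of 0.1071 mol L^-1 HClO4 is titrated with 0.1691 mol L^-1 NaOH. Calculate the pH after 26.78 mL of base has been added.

n(acid) = 0.1071 x 0.03032 = 0.003247 mol; n(NaOH) added = 0.1691 x 0.02678 = 0.004528 mol.
Base is in excess by 0.004528 - 0.003247 = 0.001281 mol in a total volume of 0.05710 L.
[OH^-] = 0.001281/0.05710 = 0.02244 M, so pOH = 1.65 and pH = 14.00 - 1.65 = 12.35.

12.35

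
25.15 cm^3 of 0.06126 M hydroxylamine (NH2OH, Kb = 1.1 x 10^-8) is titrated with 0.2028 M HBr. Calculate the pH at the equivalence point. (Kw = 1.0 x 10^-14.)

n(NH2OH) = 0.06126 x 0.02515 = 0.001541 mol; V(HBr) at equivalence = 0.001541/0.2028 = 0.007597 L.
At equivalence the base is fully converted to NH3OH+; total volume = 0.03275 L, so [NH3OH+] = 0.001541/0.03275 = 0.04705 M.
Ka(NH3OH+) = Kw/Kb = 1.0e-14 / 1.1 x 10^-8 = 9.09e-7.
[H^+] = sqrt(Ka x [NH3OH+]) = sqrt(9.09e-7 x 0.04705) = 0.000207 M.
pH = -log(0.000207) = 3.68.

3.68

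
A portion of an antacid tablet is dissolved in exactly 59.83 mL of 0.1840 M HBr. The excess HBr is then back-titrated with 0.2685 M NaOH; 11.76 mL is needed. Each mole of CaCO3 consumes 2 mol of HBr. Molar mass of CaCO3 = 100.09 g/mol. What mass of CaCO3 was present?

0.393 g

Total n(HBr) added = 0.1840 x 0.05983 = 0.01101 mol.
n(NaOH) used = 0.2685 x 0.01176 = 0.003158 mol, which equals the excess n(HBr).
So n(HBr) consumed by the sample = 0.01101 - 0.003158 = 0.007851 mol.
n(CaCO3) = 0.007851 / 2 = 0.003926 mol.
mass = 0.003926 mol x 100.09 g/mol = 0.393 g.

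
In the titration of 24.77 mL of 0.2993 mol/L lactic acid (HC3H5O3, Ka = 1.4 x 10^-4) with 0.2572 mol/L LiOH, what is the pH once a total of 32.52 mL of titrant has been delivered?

n(acid) = 0.2993 x 0.02477 = 0.007414 mol; n(LiOH) added = 0.2572 x 0.03252 = 0.008364 mol.
Base is in excess by 0.008364 - 0.007414 = 0.0009505 mol in a total volume of 0.05729 L.
[OH^-] = 0.0009505/0.05729 = 0.01659 M, so pOH = 1.78 and pH = 14.00 - 1.78 = 12.22.

12.22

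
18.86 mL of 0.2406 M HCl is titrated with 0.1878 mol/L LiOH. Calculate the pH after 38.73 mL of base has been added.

12.68

n(acid) = 0.2406 x 0.01886 = 0.004538 mol; n(LiOH) added = 0.1878 x 0.03873 = 0.007273 mol.
Base is in excess by 0.007273 - 0.004538 = 0.002736 mol in a total volume of 0.05759 L.
[OH^-] = 0.002736/0.05759 = 0.04750 M, so pOH = 1.32 and pH = 14.00 - 1.32 = 12.68.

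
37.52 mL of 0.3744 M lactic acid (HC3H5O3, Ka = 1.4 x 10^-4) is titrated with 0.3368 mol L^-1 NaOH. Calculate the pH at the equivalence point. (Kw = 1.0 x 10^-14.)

8.55

n(HC3H5O3) = 0.3744 x 0.03752 = 0.01405 mol; V(NaOH) at equivalence = 0.01405/0.3368 = 0.04171 L.
At equivalence all the acid is converted to C3H5O3-; total volume = 0.03752 + 0.04171 = 0.07923 L, so [C3H5O3-] = 0.01405/0.07923 = 0.1773 M.
Kb = Kw/Ka = 1.0e-14 / 1.4 x 10^-4 = 7.14e-11.
[OH^-] = sqrt(Kb x [C3H5O3-]) = sqrt(7.14e-11 x 0.1773) = 3.56e-6 M.
pOH = 5.45, so pH = 14.00 - 5.45 = 8.55.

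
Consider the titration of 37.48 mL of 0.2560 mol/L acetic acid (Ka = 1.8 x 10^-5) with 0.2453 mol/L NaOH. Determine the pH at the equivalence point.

n(CH3COOH) = 0.2560 x 0.03748 = 0.009595 mol; V(NaOH) at equivalence = 0.009595/0.2453 = 0.03911 L.
At equivalence all the acid is converted to CH3COO-; total volume = 0.03748 + 0.03911 = 0.07659 L, so [CH3COO-] = 0.009595/0.07659 = 0.1253 M.
Kb = Kw/Ka = 1.0e-14 / 1.8 x 10^-5 = 5.56e-10.
[OH^-] = sqrt(Kb x [CH3COO-]) = sqrt(5.56e-10 x 0.1253) = 8.34e-6 M.
pOH = 5.08, so pH = 14.00 - 5.08 = 8.92.

8.92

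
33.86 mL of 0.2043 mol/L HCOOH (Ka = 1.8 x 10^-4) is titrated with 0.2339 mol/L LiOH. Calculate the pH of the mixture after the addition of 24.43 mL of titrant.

4.42

Initial n(HCOOH) = 0.2043 x 0.03386 = 0.006918 mol.
n(LiOH) added = 0.2339 x 0.02443 = 0.005714 mol, converting that many moles of HCOOH to HCOO-.
Remaining n(HCOOH) = 0.001203 mol; n(HCOO-) = 0.005714 mol.
By Henderson-Hasselbalch, pH = pKa + log([A^-]/[HA]) = 3.74 + log(0.005714/0.001203) = 3.74 + (+0.68) = 4.42.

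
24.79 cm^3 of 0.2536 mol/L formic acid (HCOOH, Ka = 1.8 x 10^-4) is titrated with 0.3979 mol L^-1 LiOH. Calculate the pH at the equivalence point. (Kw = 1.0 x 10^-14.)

n(HCOOH) = 0.2536 x 0.02479 = 0.006287 mol; V(LiOH) at equivalence = 0.006287/0.3979 = 0.01580 L.
At equivalence all the acid is converted to HCOO-; total volume = 0.02479 + 0.01580 = 0.04059 L, so [HCOO-] = 0.006287/0.04059 = 0.1549 M.
Kb = Kw/Ka = 1.0e-14 / 1.8 x 10^-4 = 5.56e-11.
[OH^-] = sqrt(Kb x [HCOO-]) = sqrt(5.56e-11 x 0.1549) = 2.93e-6 M.
pOH = 5.53, so pH = 14.00 - 5.53 = 8.47.

8.47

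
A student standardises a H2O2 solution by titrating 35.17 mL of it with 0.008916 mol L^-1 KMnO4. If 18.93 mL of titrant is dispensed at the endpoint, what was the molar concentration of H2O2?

n(KMnO4) = 0.008916 x 0.01893 = 0.0001688 mol.
From the balanced equation, 2 mol KMnO4 reacts with 5 mol H2O2, so n(H2O2) = 0.0001688 x 5/2 = 0.0004219 mol.
[H2O2] = 0.0004219 / 0.03517 L = 0.0120 M.

0.0120 M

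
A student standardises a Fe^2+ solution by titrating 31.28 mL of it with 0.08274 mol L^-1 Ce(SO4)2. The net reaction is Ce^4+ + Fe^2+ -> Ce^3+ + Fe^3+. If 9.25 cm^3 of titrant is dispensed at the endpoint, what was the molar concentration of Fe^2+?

n(Ce(SO4)2) = 0.08274 x 0.009250 = 0.0007653 mol.
From the balanced equation, 1 mol Ce(SO4)2 reacts with 1 mol Fe^2+, so n(Fe^2+) = 0.0007653 x 1/1 = 0.0007653 mol.
[Fe^2+] = 0.0007653 / 0.03128 L = 0.0245 M.

0.0245 M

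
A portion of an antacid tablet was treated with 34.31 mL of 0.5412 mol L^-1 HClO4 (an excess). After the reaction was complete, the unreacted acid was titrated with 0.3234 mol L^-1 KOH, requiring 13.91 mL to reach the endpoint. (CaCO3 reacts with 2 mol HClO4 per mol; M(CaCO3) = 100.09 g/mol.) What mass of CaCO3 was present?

0.704 g

Total n(HClO4) added = 0.5412 x 0.03431 = 0.01857 mol.
n(KOH) used = 0.3234 x 0.01391 = 0.004498 mol, which equals the excess n(HClO4).
So n(HClO4) consumed by the sample = 0.01857 - 0.004498 = 0.01407 mol.
n(CaCO3) = 0.01407 / 2 = 0.007035 mol.
mass = 0.007035 mol x 100.09 g/mol = 0.704 g.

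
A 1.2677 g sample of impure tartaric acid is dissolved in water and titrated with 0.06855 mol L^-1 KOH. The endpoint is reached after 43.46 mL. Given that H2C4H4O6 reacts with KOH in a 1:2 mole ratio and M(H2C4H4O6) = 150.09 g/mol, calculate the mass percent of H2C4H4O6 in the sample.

n(KOH) = 0.06855 x 0.04346 = 0.002979 mol.
n(H2C4H4O6) = 0.002979 / 2 = 0.001490 mol.
mass of H2C4H4O6 = 0.001490 x 150.09 = 0.2236 g.
% purity = 0.2236 / 1.2677 x 100 = 17.6%.

17.6%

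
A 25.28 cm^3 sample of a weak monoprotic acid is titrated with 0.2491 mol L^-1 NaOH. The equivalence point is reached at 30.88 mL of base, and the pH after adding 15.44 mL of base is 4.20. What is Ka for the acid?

6.3 x 10^-5

15.44 mL is half of the equivalence volume, so this is the half-equivalence point where [HA] = [A^-].
At half-equivalence pH = pKa, so pKa = 4.20.
Ka = 10^(-4.20) = 6.3 x 10^-5.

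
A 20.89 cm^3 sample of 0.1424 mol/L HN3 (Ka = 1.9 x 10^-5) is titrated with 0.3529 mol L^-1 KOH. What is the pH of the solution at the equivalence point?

n(HN3) = 0.1424 x 0.02089 = 0.002975 mol; V(KOH) at equivalence = 0.002975/0.3529 = 0.008429 L.
At equivalence all the acid is converted to N3-; total volume = 0.02089 + 0.008429 = 0.02932 L, so [N3-] = 0.002975/0.02932 = 0.1015 M.
Kb = Kw/Ka = 1.0e-14 / 1.9 x 10^-5 = 5.26e-10.
[OH^-] = sqrt(Kb x [N3-]) = sqrt(5.26e-10 x 0.1015) = 7.31e-6 M.
pOH = 5.14, so pH = 14.00 - 5.14 = 8.86.

8.86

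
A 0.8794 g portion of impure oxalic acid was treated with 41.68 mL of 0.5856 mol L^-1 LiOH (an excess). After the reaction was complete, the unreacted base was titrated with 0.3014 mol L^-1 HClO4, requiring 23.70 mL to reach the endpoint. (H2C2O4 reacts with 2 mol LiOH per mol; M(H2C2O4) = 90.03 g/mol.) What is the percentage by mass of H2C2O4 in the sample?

Total n(LiOH) added = 0.5856 x 0.04168 = 0.02441 mol.
n(HClO4) used = 0.3014 x 0.02370 = 0.007143 mol, which equals the excess n(LiOH).
So n(LiOH) consumed by the sample = 0.02441 - 0.007143 = 0.01726 mol.
n(H2C2O4) = 0.01726 / 2 = 0.008632 mol.
mass H2C2O4 = 0.008632 x 90.03 = 0.7772 g, so %H2C2O4 = 0.7772/0.8794 x 100 = 88.4%.

88.4%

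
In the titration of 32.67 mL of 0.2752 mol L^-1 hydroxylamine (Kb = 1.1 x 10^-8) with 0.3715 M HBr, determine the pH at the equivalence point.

n(NH2OH) = 0.2752 x 0.03267 = 0.008991 mol; V(HBr) at equivalence = 0.008991/0.3715 = 0.02420 L.
At equivalence the base is fully converted to NH3OH+; total volume = 0.05687 L, so [NH3OH+] = 0.008991/0.05687 = 0.1581 M.
Ka(NH3OH+) = Kw/Kb = 1.0e-14 / 1.1 x 10^-8 = 9.09e-7.
[H^+] = sqrt(Ka x [NH3OH+]) = sqrt(9.09e-7 x 0.1581) = 0.000379 M.
pH = -log(0.000379) = 3.42.

3.42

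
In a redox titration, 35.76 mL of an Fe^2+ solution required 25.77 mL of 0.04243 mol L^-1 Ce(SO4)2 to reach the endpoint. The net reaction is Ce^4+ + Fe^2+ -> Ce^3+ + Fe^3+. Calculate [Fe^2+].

n(Ce(SO4)2) = 0.04243 x 0.02577 = 0.001093 mol.
From the balanced equation, 1 mol Ce(SO4)2 reacts with 1 mol Fe^2+, so n(Fe^2+) = 0.001093 x 1/1 = 0.001093 mol.
[Fe^2+] = 0.001093 / 0.03576 L = 0.0306 M.

0.0306 M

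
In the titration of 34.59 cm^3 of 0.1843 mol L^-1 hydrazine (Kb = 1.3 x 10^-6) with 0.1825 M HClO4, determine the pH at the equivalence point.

n(N2H4) = 0.1843 x 0.03459 = 0.006375 mol; V(HClO4) at equivalence = 0.006375/0.1825 = 0.03493 L.
At equivalence the base is fully converted to N2H5+; total volume = 0.06952 L, so [N2H5+] = 0.006375/0.06952 = 0.09170 M.
Ka(N2H5+) = Kw/Kb = 1.0e-14 / 1.3 x 10^-6 = 7.69e-9.
[H^+] = sqrt(Ka x [N2H5+]) = sqrt(7.69e-9 x 0.09170) = 2.66e-5 M.
pH = -log(2.66e-5) = 4.58.

4.58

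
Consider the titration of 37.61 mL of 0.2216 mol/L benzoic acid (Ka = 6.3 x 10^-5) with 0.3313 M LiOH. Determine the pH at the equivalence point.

8.66

n(C6H5COOH) = 0.2216 x 0.03761 = 0.008334 mol; V(LiOH) at equivalence = 0.008334/0.3313 = 0.02516 L.
At equivalence all the acid is converted to C6H5COO-; total volume = 0.03761 + 0.02516 = 0.06277 L, so [C6H5COO-] = 0.008334/0.06277 = 0.1328 M.
Kb = Kw/Ka = 1.0e-14 / 6.3 x 10^-5 = 1.59e-10.
[OH^-] = sqrt(Kb x [C6H5COO-]) = sqrt(1.59e-10 x 0.1328) = 4.59e-6 M.
pOH = 5.34, so pH = 14.00 - 5.34 = 8.66.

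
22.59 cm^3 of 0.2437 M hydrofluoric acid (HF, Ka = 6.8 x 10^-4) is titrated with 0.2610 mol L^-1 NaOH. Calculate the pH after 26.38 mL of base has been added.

n(acid) = 0.2437 x 0.02259 = 0.005505 mol; n(NaOH) added = 0.2610 x 0.02638 = 0.006885 mol.
Base is in excess by 0.006885 - 0.005505 = 0.001380 mol in a total volume of 0.04897 L.
[OH^-] = 0.001380/0.04897 = 0.02818 M, so pOH = 1.55 and pH = 14.00 - 1.55 = 12.45.

12.45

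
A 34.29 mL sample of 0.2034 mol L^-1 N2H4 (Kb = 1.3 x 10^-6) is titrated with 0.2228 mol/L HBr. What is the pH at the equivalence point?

n(N2H4) = 0.2034 x 0.03429 = 0.006975 mol; V(HBr) at equivalence = 0.006975/0.2228 = 0.03130 L.
At equivalence the base is fully converted to N2H5+; total volume = 0.06559 L, so [N2H5+] = 0.006975/0.06559 = 0.1063 M.
Ka(N2H5+) = Kw/Kb = 1.0e-14 / 1.3 x 10^-6 = 7.69e-9.
[H^+] = sqrt(Ka x [N2H5+]) = sqrt(7.69e-9 x 0.1063) = 2.86e-5 M.
pH = -log(2.86e-5) = 4.54.

4.54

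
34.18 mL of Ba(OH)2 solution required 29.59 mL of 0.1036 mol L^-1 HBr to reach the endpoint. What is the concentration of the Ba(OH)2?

n(HBr) delivered = 0.1036 x 0.02959 = 0.003066 mol.
The reaction is 1 Ba(OH)2 + 2 HBr, so n(Ba(OH)2) = 0.003066 x 1/2 = 0.001533 mol.
[Ba(OH)2] = 0.001533 mol / 0.03418 L = 0.0448 M.

0.0448 M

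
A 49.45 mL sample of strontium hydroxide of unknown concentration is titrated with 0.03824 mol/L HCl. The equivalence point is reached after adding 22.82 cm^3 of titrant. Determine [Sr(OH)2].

n(HCl) delivered = 0.03824 x 0.02282 = 0.0008726 mol.
The reaction is 1 Sr(OH)2 + 2 HCl, so n(Sr(OH)2) = 0.0008726 x 1/2 = 0.0004363 mol.
[Sr(OH)2] = 0.0004363 mol / 0.04945 L = 0.00882 M.

0.00882 M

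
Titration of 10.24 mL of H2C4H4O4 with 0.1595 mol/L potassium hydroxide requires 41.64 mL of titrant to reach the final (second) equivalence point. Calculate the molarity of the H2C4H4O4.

0.324 M

n(KOH) = 0.1595 x 0.04164 = 0.006642 mol.
At the final (second) equivalence point, 2 mol OH^- react per mol H2C4H4O4, so n(H2C4H4O4) = 0.006642 / 2 = 0.003321 mol.
[H2C4H4O4] = 0.003321 / 0.01024 L = 0.324 M.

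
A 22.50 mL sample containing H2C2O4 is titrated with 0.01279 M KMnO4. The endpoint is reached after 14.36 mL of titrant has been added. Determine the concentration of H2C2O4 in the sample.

0.0204 M

n(KMnO4) = 0.01279 x 0.01436 = 0.0001837 mol.
From the balanced equation, 2 mol KMnO4 reacts with 5 mol H2C2O4, so n(H2C2O4) = 0.0001837 x 5/2 = 0.0004592 mol.
[H2C2O4] = 0.0004592 / 0.02250 L = 0.0204 M.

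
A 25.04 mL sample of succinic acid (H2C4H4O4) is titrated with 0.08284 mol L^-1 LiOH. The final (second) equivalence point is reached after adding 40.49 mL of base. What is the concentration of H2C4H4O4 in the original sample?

n(LiOH) = 0.08284 x 0.04049 = 0.003354 mol.
At the final (second) equivalence point, 2 mol OH^- react per mol H2C4H4O4, so n(H2C4H4O4) = 0.003354 / 2 = 0.001677 mol.
[H2C4H4O4] = 0.001677 / 0.02504 L = 0.0670 M.

0.0670 M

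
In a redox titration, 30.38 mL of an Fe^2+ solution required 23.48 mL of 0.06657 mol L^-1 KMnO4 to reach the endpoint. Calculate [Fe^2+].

0.257 M

n(KMnO4) = 0.06657 x 0.02348 = 0.001563 mol.
From the balanced equation, 1 mol KMnO4 reacts with 5 mol Fe^2+, so n(Fe^2+) = 0.001563 x 5/1 = 0.007815 mol.
[Fe^2+] = 0.007815 / 0.03038 L = 0.257 M.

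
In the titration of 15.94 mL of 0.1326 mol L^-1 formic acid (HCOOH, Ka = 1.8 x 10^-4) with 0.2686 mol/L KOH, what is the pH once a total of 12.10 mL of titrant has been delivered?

n(acid) = 0.1326 x 0.01594 = 0.002114 mol; n(KOH) added = 0.2686 x 0.01210 = 0.003250 mol.
Base is in excess by 0.003250 - 0.002114 = 0.001136 mol in a total volume of 0.02804 L.
[OH^-] = 0.001136/0.02804 = 0.04053 M, so pOH = 1.39 and pH = 14.00 - 1.39 = 12.61.

12.61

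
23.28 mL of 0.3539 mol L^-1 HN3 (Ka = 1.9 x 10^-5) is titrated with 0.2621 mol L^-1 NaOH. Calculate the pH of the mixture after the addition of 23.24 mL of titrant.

5.17

Initial n(HN3) = 0.3539 x 0.02328 = 0.008239 mol.
n(NaOH) added = 0.2621 x 0.02324 = 0.006091 mol, converting that many moles of HN3 to N3-.
Remaining n(HN3) = 0.002148 mol; n(N3-) = 0.006091 mol.
By Henderson-Hasselbalch, pH = pKa + log([A^-]/[HA]) = 4.72 + log(0.006091/0.002148) = 4.72 + (+0.45) = 5.17.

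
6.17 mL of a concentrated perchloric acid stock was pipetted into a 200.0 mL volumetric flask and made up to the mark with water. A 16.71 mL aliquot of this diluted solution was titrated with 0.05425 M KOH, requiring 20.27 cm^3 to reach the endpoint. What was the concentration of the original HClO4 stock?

2.13 M

n(KOH) = 0.05425 x 0.02027 = 0.001100 mol.
n(HClO4) in the aliquot = 0.001100 mol.
[diluted HClO4] = 0.001100 / 0.01671 = 0.06581 M.
Dilution factor = 200.0/6.170 = 32.41, so [stock] = 0.06581 x 32.41 = 2.13 M.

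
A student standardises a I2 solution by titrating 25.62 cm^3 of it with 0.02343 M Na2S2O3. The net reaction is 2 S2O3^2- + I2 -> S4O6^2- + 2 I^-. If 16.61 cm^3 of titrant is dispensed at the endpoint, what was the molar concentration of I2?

0.00760 M

n(Na2S2O3) = 0.02343 x 0.01661 = 0.0003892 mol.
From the balanced equation, 2 mol Na2S2O3 reacts with 1 mol I2, so n(I2) = 0.0003892 x 1/2 = 0.0001946 mol.
[I2] = 0.0001946 / 0.02562 L = 0.00760 M.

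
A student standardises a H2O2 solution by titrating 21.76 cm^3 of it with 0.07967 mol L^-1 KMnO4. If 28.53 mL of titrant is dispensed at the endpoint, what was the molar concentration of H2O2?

0.261 M

n(KMnO4) = 0.07967 x 0.02853 = 0.002273 mol.
From the balanced equation, 2 mol KMnO4 reacts with 5 mol H2O2, so n(H2O2) = 0.002273 x 5/2 = 0.005682 mol.
[H2O2] = 0.005682 / 0.02176 L = 0.261 M.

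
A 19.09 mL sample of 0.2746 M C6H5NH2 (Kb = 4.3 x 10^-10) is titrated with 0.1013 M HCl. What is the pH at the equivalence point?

n(C6H5NH2) = 0.2746 x 0.01909 = 0.005242 mol; V(HCl) at equivalence = 0.005242/0.1013 = 0.05175 L.
At equivalence the base is fully converted to C6H5NH3+; total volume = 0.07084 L, so [C6H5NH3+] = 0.005242/0.07084 = 0.07400 M.
Ka(C6H5NH3+) = Kw/Kb = 1.0e-14 / 4.3 x 10^-10 = 2.33e-5.
[H^+] = sqrt(Ka x [C6H5NH3+]) = sqrt(2.33e-5 x 0.07400) = 0.00131 M.
pH = -log(0.00131) = 2.88.

2.88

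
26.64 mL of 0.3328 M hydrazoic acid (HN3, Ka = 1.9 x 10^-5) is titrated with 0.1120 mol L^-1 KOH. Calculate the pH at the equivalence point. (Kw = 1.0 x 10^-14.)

n(HN3) = 0.3328 x 0.02664 = 0.008866 mol; V(KOH) at equivalence = 0.008866/0.1120 = 0.07916 L.
At equivalence all the acid is converted to N3-; total volume = 0.02664 + 0.07916 = 0.1058 L, so [N3-] = 0.008866/0.1058 = 0.08380 M.
Kb = Kw/Ka = 1.0e-14 / 1.9 x 10^-5 = 5.26e-10.
[OH^-] = sqrt(Kb x [N3-]) = sqrt(5.26e-10 x 0.08380) = 6.64e-6 M.
pOH = 5.18, so pH = 14.00 - 5.18 = 8.82.

8.82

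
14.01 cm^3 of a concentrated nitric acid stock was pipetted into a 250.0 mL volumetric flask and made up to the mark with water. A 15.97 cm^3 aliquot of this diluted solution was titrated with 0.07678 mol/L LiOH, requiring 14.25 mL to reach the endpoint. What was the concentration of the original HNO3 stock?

n(LiOH) = 0.07678 x 0.01425 = 0.001094 mol.
n(HNO3) in the aliquot = 0.001094 mol.
[diluted HNO3] = 0.001094 / 0.01597 = 0.06851 M.
Dilution factor = 250.0/14.01 = 17.84, so [stock] = 0.06851 x 17.84 = 1.22 M.

1.22 M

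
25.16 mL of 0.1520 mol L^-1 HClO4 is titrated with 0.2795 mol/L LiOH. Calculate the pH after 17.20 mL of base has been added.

n(acid) = 0.1520 x 0.02516 = 0.003824 mol; n(LiOH) added = 0.2795 x 0.01720 = 0.004807 mol.
Base is in excess by 0.004807 - 0.003824 = 0.0009831 mol in a total volume of 0.04236 L.
[OH^-] = 0.0009831/0.04236 = 0.02321 M, so pOH = 1.63 and pH = 14.00 - 1.63 = 12.37.

12.37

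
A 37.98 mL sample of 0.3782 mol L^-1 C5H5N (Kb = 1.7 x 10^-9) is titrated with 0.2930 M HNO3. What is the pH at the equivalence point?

3.01

n(C5H5N) = 0.3782 x 0.03798 = 0.01436 mol; V(HNO3) at equivalence = 0.01436/0.2930 = 0.04902 L.
At equivalence the base is fully converted to C5H5NH+; total volume = 0.08700 L, so [C5H5NH+] = 0.01436/0.08700 = 0.1651 M.
Ka(C5H5NH+) = Kw/Kb = 1.0e-14 / 1.7 x 10^-9 = 5.88e-6.
[H^+] = sqrt(Ka x [C5H5NH+]) = sqrt(5.88e-6 x 0.1651) = 0.000985 M.
pH = -log(0.000985) = 3.01.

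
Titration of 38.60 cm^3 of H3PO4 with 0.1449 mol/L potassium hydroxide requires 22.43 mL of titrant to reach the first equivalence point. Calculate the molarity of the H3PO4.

n(KOH) = 0.1449 x 0.02243 = 0.003250 mol.
At the first equivalence point, 1 mol OH^- react per mol H3PO4, so n(H3PO4) = 0.003250 / 1 = 0.003250 mol.
[H3PO4] = 0.003250 / 0.03860 L = 0.0842 M.

0.0842 M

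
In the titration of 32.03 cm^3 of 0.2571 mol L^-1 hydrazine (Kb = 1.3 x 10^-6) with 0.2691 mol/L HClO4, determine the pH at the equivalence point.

4.50

n(N2H4) = 0.2571 x 0.03203 = 0.008235 mol; V(HClO4) at equivalence = 0.008235/0.2691 = 0.03060 L.
At equivalence the base is fully converted to N2H5+; total volume = 0.06263 L, so [N2H5+] = 0.008235/0.06263 = 0.1315 M.
Ka(N2H5+) = Kw/Kb = 1.0e-14 / 1.3 x 10^-6 = 7.69e-9.
[H^+] = sqrt(Ka x [N2H5+]) = sqrt(7.69e-9 x 0.1315) = 3.18e-5 M.
pH = -log(3.18e-5) = 4.50.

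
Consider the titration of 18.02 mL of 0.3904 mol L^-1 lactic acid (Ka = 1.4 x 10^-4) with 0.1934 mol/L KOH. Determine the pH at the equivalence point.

8.48

n(HC3H5O3) = 0.3904 x 0.01802 = 0.007035 mol; V(KOH) at equivalence = 0.007035/0.1934 = 0.03638 L.
At equivalence all the acid is converted to C3H5O3-; total volume = 0.01802 + 0.03638 = 0.05440 L, so [C3H5O3-] = 0.007035/0.05440 = 0.1293 M.
Kb = Kw/Ka = 1.0e-14 / 1.4 x 10^-4 = 7.14e-11.
[OH^-] = sqrt(Kb x [C3H5O3-]) = sqrt(7.14e-11 x 0.1293) = 3.04e-6 M.
pOH = 5.52, so pH = 14.00 - 5.52 = 8.48.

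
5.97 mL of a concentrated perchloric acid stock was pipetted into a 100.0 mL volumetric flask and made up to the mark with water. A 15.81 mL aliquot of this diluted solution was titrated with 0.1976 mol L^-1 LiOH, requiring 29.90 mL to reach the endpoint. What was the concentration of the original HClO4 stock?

n(LiOH) = 0.1976 x 0.02990 = 0.005908 mol.
n(HClO4) in the aliquot = 0.005908 mol.
[diluted HClO4] = 0.005908 / 0.01581 = 0.3737 M.
Dilution factor = 100.0/5.970 = 16.75, so [stock] = 0.3737 x 16.75 = 6.26 M.

6.26 M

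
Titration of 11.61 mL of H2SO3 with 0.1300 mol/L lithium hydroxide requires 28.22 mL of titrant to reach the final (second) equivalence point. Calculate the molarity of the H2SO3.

n(LiOH) = 0.1300 x 0.02822 = 0.003669 mol.
At the final (second) equivalence point, 2 mol OH^- react per mol H2SO3, so n(H2SO3) = 0.003669 / 2 = 0.001834 mol.
[H2SO3] = 0.001834 / 0.01161 L = 0.158 M.

0.158 M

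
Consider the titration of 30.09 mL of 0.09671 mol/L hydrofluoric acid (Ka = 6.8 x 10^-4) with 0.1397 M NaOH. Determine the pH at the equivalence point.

n(HF) = 0.09671 x 0.03009 = 0.002910 mol; V(NaOH) at equivalence = 0.002910/0.1397 = 0.02083 L.
At equivalence all the acid is converted to F-; total volume = 0.03009 + 0.02083 = 0.05092 L, so [F-] = 0.002910/0.05092 = 0.05715 M.
Kb = Kw/Ka = 1.0e-14 / 6.8 x 10^-4 = 1.47e-11.
[OH^-] = sqrt(Kb x [F-]) = sqrt(1.47e-11 x 0.05715) = 9.17e-7 M.
pOH = 6.04, so pH = 14.00 - 6.04 = 7.96.

7.96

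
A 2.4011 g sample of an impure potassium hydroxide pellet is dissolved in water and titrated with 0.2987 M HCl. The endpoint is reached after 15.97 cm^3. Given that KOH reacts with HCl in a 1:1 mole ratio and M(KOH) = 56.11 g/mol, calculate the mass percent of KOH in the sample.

11.1%

n(HCl) = 0.2987 x 0.01597 = 0.004770 mol.
n(KOH) = 0.004770 / 1 = 0.004770 mol.
mass of KOH = 0.004770 x 56.11 = 0.2677 g.
% purity = 0.2677 / 2.4011 x 100 = 11.1%.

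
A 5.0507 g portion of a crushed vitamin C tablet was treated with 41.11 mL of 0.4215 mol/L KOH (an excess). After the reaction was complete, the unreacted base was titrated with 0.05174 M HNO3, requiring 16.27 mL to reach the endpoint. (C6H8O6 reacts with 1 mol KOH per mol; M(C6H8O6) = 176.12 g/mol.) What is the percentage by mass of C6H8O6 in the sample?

Total n(KOH) added = 0.4215 x 0.04111 = 0.01733 mol.
n(HNO3) used = 0.05174 x 0.01627 = 0.0008418 mol, which equals the excess n(KOH).
So n(KOH) consumed by the sample = 0.01733 - 0.0008418 = 0.01649 mol.
n(C6H8O6) = 0.01649 / 1 = 0.01649 mol.
mass C6H8O6 = 0.01649 x 176.12 = 2.904 g, so %C6H8O6 = 2.904/5.0507 x 100 = 57.5%.

57.5%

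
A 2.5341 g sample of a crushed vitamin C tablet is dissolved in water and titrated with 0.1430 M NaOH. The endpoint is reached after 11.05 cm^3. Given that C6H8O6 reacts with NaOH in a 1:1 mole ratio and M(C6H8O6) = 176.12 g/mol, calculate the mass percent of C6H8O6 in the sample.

n(NaOH) = 0.1430 x 0.01105 = 0.001580 mol.
n(C6H8O6) = 0.001580 / 1 = 0.001580 mol.
mass of C6H8O6 = 0.001580 x 176.12 = 0.2783 g.
% purity = 0.2783 / 2.5341 x 100 = 11.0%.

11.0%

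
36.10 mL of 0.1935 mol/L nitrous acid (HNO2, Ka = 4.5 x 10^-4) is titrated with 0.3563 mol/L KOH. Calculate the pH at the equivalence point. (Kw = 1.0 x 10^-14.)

8.22

n(HNO2) = 0.1935 x 0.03610 = 0.006985 mol; V(KOH) at equivalence = 0.006985/0.3563 = 0.01961 L.
At equivalence all the acid is converted to NO2-; total volume = 0.03610 + 0.01961 = 0.05571 L, so [NO2-] = 0.006985/0.05571 = 0.1254 M.
Kb = Kw/Ka = 1.0e-14 / 4.5 x 10^-4 = 2.22e-11.
[OH^-] = sqrt(Kb x [NO2-]) = sqrt(2.22e-11 x 0.1254) = 1.67e-6 M.
pOH = 5.78, so pH = 14.00 - 5.78 = 8.22.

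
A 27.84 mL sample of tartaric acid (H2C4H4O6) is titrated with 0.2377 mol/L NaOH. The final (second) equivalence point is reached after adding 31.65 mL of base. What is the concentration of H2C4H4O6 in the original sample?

n(NaOH) = 0.2377 x 0.03165 = 0.007523 mol.
At the final (second) equivalence point, 2 mol OH^- react per mol H2C4H4O6, so n(H2C4H4O6) = 0.007523 / 2 = 0.003762 mol.
[H2C4H4O6] = 0.003762 / 0.02784 L = 0.135 M.

0.135 M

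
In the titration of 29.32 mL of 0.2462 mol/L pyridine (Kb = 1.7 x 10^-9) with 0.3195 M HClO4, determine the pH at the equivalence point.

n(C5H5N) = 0.2462 x 0.02932 = 0.007219 mol; V(HClO4) at equivalence = 0.007219/0.3195 = 0.02259 L.
At equivalence the base is fully converted to C5H5NH+; total volume = 0.05191 L, so [C5H5NH+] = 0.007219/0.05191 = 0.1391 M.
Ka(C5H5NH+) = Kw/Kb = 1.0e-14 / 1.7 x 10^-9 = 5.88e-6.
[H^+] = sqrt(Ka x [C5H5NH+]) = sqrt(5.88e-6 x 0.1391) = 0.000904 M.
pH = -log(0.000904) = 3.04.

3.04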